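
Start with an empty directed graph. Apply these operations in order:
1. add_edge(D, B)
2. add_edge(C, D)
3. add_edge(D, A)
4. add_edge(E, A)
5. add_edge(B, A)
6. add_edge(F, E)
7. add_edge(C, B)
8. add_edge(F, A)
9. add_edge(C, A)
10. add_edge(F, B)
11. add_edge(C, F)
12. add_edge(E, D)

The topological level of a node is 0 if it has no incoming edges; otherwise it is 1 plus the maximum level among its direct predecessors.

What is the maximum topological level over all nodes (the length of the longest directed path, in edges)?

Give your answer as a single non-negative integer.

Op 1: add_edge(D, B). Edges now: 1
Op 2: add_edge(C, D). Edges now: 2
Op 3: add_edge(D, A). Edges now: 3
Op 4: add_edge(E, A). Edges now: 4
Op 5: add_edge(B, A). Edges now: 5
Op 6: add_edge(F, E). Edges now: 6
Op 7: add_edge(C, B). Edges now: 7
Op 8: add_edge(F, A). Edges now: 8
Op 9: add_edge(C, A). Edges now: 9
Op 10: add_edge(F, B). Edges now: 10
Op 11: add_edge(C, F). Edges now: 11
Op 12: add_edge(E, D). Edges now: 12
Compute levels (Kahn BFS):
  sources (in-degree 0): C
  process C: level=0
    C->A: in-degree(A)=4, level(A)>=1
    C->B: in-degree(B)=2, level(B)>=1
    C->D: in-degree(D)=1, level(D)>=1
    C->F: in-degree(F)=0, level(F)=1, enqueue
  process F: level=1
    F->A: in-degree(A)=3, level(A)>=2
    F->B: in-degree(B)=1, level(B)>=2
    F->E: in-degree(E)=0, level(E)=2, enqueue
  process E: level=2
    E->A: in-degree(A)=2, level(A)>=3
    E->D: in-degree(D)=0, level(D)=3, enqueue
  process D: level=3
    D->A: in-degree(A)=1, level(A)>=4
    D->B: in-degree(B)=0, level(B)=4, enqueue
  process B: level=4
    B->A: in-degree(A)=0, level(A)=5, enqueue
  process A: level=5
All levels: A:5, B:4, C:0, D:3, E:2, F:1
max level = 5

Answer: 5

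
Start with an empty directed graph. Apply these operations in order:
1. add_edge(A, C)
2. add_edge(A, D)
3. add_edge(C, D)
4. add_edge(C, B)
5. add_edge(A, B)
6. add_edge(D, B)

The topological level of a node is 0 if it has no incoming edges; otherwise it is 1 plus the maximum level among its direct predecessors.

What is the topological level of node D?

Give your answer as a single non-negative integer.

Answer: 2

Derivation:
Op 1: add_edge(A, C). Edges now: 1
Op 2: add_edge(A, D). Edges now: 2
Op 3: add_edge(C, D). Edges now: 3
Op 4: add_edge(C, B). Edges now: 4
Op 5: add_edge(A, B). Edges now: 5
Op 6: add_edge(D, B). Edges now: 6
Compute levels (Kahn BFS):
  sources (in-degree 0): A
  process A: level=0
    A->B: in-degree(B)=2, level(B)>=1
    A->C: in-degree(C)=0, level(C)=1, enqueue
    A->D: in-degree(D)=1, level(D)>=1
  process C: level=1
    C->B: in-degree(B)=1, level(B)>=2
    C->D: in-degree(D)=0, level(D)=2, enqueue
  process D: level=2
    D->B: in-degree(B)=0, level(B)=3, enqueue
  process B: level=3
All levels: A:0, B:3, C:1, D:2
level(D) = 2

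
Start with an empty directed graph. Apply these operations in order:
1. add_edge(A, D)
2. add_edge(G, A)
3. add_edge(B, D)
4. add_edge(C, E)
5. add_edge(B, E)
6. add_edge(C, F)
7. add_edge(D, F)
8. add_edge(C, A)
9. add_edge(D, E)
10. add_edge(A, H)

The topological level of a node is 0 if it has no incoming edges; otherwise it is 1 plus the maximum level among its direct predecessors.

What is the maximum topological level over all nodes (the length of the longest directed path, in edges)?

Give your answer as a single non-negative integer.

Op 1: add_edge(A, D). Edges now: 1
Op 2: add_edge(G, A). Edges now: 2
Op 3: add_edge(B, D). Edges now: 3
Op 4: add_edge(C, E). Edges now: 4
Op 5: add_edge(B, E). Edges now: 5
Op 6: add_edge(C, F). Edges now: 6
Op 7: add_edge(D, F). Edges now: 7
Op 8: add_edge(C, A). Edges now: 8
Op 9: add_edge(D, E). Edges now: 9
Op 10: add_edge(A, H). Edges now: 10
Compute levels (Kahn BFS):
  sources (in-degree 0): B, C, G
  process B: level=0
    B->D: in-degree(D)=1, level(D)>=1
    B->E: in-degree(E)=2, level(E)>=1
  process C: level=0
    C->A: in-degree(A)=1, level(A)>=1
    C->E: in-degree(E)=1, level(E)>=1
    C->F: in-degree(F)=1, level(F)>=1
  process G: level=0
    G->A: in-degree(A)=0, level(A)=1, enqueue
  process A: level=1
    A->D: in-degree(D)=0, level(D)=2, enqueue
    A->H: in-degree(H)=0, level(H)=2, enqueue
  process D: level=2
    D->E: in-degree(E)=0, level(E)=3, enqueue
    D->F: in-degree(F)=0, level(F)=3, enqueue
  process H: level=2
  process E: level=3
  process F: level=3
All levels: A:1, B:0, C:0, D:2, E:3, F:3, G:0, H:2
max level = 3

Answer: 3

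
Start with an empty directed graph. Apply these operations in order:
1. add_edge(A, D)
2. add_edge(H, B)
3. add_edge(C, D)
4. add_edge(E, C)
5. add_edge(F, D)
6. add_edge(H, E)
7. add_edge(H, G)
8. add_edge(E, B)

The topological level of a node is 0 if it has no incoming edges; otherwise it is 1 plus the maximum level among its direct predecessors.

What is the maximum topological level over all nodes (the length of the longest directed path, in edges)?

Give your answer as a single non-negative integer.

Op 1: add_edge(A, D). Edges now: 1
Op 2: add_edge(H, B). Edges now: 2
Op 3: add_edge(C, D). Edges now: 3
Op 4: add_edge(E, C). Edges now: 4
Op 5: add_edge(F, D). Edges now: 5
Op 6: add_edge(H, E). Edges now: 6
Op 7: add_edge(H, G). Edges now: 7
Op 8: add_edge(E, B). Edges now: 8
Compute levels (Kahn BFS):
  sources (in-degree 0): A, F, H
  process A: level=0
    A->D: in-degree(D)=2, level(D)>=1
  process F: level=0
    F->D: in-degree(D)=1, level(D)>=1
  process H: level=0
    H->B: in-degree(B)=1, level(B)>=1
    H->E: in-degree(E)=0, level(E)=1, enqueue
    H->G: in-degree(G)=0, level(G)=1, enqueue
  process E: level=1
    E->B: in-degree(B)=0, level(B)=2, enqueue
    E->C: in-degree(C)=0, level(C)=2, enqueue
  process G: level=1
  process B: level=2
  process C: level=2
    C->D: in-degree(D)=0, level(D)=3, enqueue
  process D: level=3
All levels: A:0, B:2, C:2, D:3, E:1, F:0, G:1, H:0
max level = 3

Answer: 3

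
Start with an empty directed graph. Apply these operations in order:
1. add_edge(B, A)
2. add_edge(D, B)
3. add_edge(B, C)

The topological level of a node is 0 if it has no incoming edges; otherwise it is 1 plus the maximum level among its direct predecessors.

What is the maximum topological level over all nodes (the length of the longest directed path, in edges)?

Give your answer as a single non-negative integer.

Op 1: add_edge(B, A). Edges now: 1
Op 2: add_edge(D, B). Edges now: 2
Op 3: add_edge(B, C). Edges now: 3
Compute levels (Kahn BFS):
  sources (in-degree 0): D
  process D: level=0
    D->B: in-degree(B)=0, level(B)=1, enqueue
  process B: level=1
    B->A: in-degree(A)=0, level(A)=2, enqueue
    B->C: in-degree(C)=0, level(C)=2, enqueue
  process A: level=2
  process C: level=2
All levels: A:2, B:1, C:2, D:0
max level = 2

Answer: 2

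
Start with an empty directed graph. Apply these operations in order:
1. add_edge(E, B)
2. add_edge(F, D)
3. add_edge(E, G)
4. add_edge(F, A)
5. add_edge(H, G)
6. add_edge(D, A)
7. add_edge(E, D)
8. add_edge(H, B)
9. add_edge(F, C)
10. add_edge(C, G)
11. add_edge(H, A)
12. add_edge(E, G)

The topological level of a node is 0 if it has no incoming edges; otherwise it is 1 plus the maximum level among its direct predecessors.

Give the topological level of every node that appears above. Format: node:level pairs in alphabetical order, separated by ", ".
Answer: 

Answer: A:2, B:1, C:1, D:1, E:0, F:0, G:2, H:0

Derivation:
Op 1: add_edge(E, B). Edges now: 1
Op 2: add_edge(F, D). Edges now: 2
Op 3: add_edge(E, G). Edges now: 3
Op 4: add_edge(F, A). Edges now: 4
Op 5: add_edge(H, G). Edges now: 5
Op 6: add_edge(D, A). Edges now: 6
Op 7: add_edge(E, D). Edges now: 7
Op 8: add_edge(H, B). Edges now: 8
Op 9: add_edge(F, C). Edges now: 9
Op 10: add_edge(C, G). Edges now: 10
Op 11: add_edge(H, A). Edges now: 11
Op 12: add_edge(E, G) (duplicate, no change). Edges now: 11
Compute levels (Kahn BFS):
  sources (in-degree 0): E, F, H
  process E: level=0
    E->B: in-degree(B)=1, level(B)>=1
    E->D: in-degree(D)=1, level(D)>=1
    E->G: in-degree(G)=2, level(G)>=1
  process F: level=0
    F->A: in-degree(A)=2, level(A)>=1
    F->C: in-degree(C)=0, level(C)=1, enqueue
    F->D: in-degree(D)=0, level(D)=1, enqueue
  process H: level=0
    H->A: in-degree(A)=1, level(A)>=1
    H->B: in-degree(B)=0, level(B)=1, enqueue
    H->G: in-degree(G)=1, level(G)>=1
  process C: level=1
    C->G: in-degree(G)=0, level(G)=2, enqueue
  process D: level=1
    D->A: in-degree(A)=0, level(A)=2, enqueue
  process B: level=1
  process G: level=2
  process A: level=2
All levels: A:2, B:1, C:1, D:1, E:0, F:0, G:2, H:0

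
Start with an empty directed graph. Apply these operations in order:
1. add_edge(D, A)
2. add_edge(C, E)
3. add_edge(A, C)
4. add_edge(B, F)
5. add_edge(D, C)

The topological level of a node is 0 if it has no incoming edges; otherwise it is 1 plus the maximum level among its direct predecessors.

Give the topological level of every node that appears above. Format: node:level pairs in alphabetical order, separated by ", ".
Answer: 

Answer: A:1, B:0, C:2, D:0, E:3, F:1

Derivation:
Op 1: add_edge(D, A). Edges now: 1
Op 2: add_edge(C, E). Edges now: 2
Op 3: add_edge(A, C). Edges now: 3
Op 4: add_edge(B, F). Edges now: 4
Op 5: add_edge(D, C). Edges now: 5
Compute levels (Kahn BFS):
  sources (in-degree 0): B, D
  process B: level=0
    B->F: in-degree(F)=0, level(F)=1, enqueue
  process D: level=0
    D->A: in-degree(A)=0, level(A)=1, enqueue
    D->C: in-degree(C)=1, level(C)>=1
  process F: level=1
  process A: level=1
    A->C: in-degree(C)=0, level(C)=2, enqueue
  process C: level=2
    C->E: in-degree(E)=0, level(E)=3, enqueue
  process E: level=3
All levels: A:1, B:0, C:2, D:0, E:3, F:1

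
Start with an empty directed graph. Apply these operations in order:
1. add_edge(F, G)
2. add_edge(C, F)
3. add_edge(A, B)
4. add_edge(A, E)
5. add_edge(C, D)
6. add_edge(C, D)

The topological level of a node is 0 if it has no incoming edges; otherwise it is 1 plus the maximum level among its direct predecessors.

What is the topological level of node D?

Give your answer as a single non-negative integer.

Answer: 1

Derivation:
Op 1: add_edge(F, G). Edges now: 1
Op 2: add_edge(C, F). Edges now: 2
Op 3: add_edge(A, B). Edges now: 3
Op 4: add_edge(A, E). Edges now: 4
Op 5: add_edge(C, D). Edges now: 5
Op 6: add_edge(C, D) (duplicate, no change). Edges now: 5
Compute levels (Kahn BFS):
  sources (in-degree 0): A, C
  process A: level=0
    A->B: in-degree(B)=0, level(B)=1, enqueue
    A->E: in-degree(E)=0, level(E)=1, enqueue
  process C: level=0
    C->D: in-degree(D)=0, level(D)=1, enqueue
    C->F: in-degree(F)=0, level(F)=1, enqueue
  process B: level=1
  process E: level=1
  process D: level=1
  process F: level=1
    F->G: in-degree(G)=0, level(G)=2, enqueue
  process G: level=2
All levels: A:0, B:1, C:0, D:1, E:1, F:1, G:2
level(D) = 1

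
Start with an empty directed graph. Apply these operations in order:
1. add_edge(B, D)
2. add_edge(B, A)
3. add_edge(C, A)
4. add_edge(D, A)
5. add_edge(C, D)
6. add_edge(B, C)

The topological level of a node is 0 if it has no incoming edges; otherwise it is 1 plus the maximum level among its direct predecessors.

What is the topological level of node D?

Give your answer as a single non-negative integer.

Answer: 2

Derivation:
Op 1: add_edge(B, D). Edges now: 1
Op 2: add_edge(B, A). Edges now: 2
Op 3: add_edge(C, A). Edges now: 3
Op 4: add_edge(D, A). Edges now: 4
Op 5: add_edge(C, D). Edges now: 5
Op 6: add_edge(B, C). Edges now: 6
Compute levels (Kahn BFS):
  sources (in-degree 0): B
  process B: level=0
    B->A: in-degree(A)=2, level(A)>=1
    B->C: in-degree(C)=0, level(C)=1, enqueue
    B->D: in-degree(D)=1, level(D)>=1
  process C: level=1
    C->A: in-degree(A)=1, level(A)>=2
    C->D: in-degree(D)=0, level(D)=2, enqueue
  process D: level=2
    D->A: in-degree(A)=0, level(A)=3, enqueue
  process A: level=3
All levels: A:3, B:0, C:1, D:2
level(D) = 2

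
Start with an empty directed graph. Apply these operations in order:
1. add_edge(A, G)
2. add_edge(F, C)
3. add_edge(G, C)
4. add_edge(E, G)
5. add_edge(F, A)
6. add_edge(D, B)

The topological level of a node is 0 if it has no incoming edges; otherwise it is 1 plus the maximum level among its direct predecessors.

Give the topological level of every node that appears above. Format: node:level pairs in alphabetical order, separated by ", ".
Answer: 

Answer: A:1, B:1, C:3, D:0, E:0, F:0, G:2

Derivation:
Op 1: add_edge(A, G). Edges now: 1
Op 2: add_edge(F, C). Edges now: 2
Op 3: add_edge(G, C). Edges now: 3
Op 4: add_edge(E, G). Edges now: 4
Op 5: add_edge(F, A). Edges now: 5
Op 6: add_edge(D, B). Edges now: 6
Compute levels (Kahn BFS):
  sources (in-degree 0): D, E, F
  process D: level=0
    D->B: in-degree(B)=0, level(B)=1, enqueue
  process E: level=0
    E->G: in-degree(G)=1, level(G)>=1
  process F: level=0
    F->A: in-degree(A)=0, level(A)=1, enqueue
    F->C: in-degree(C)=1, level(C)>=1
  process B: level=1
  process A: level=1
    A->G: in-degree(G)=0, level(G)=2, enqueue
  process G: level=2
    G->C: in-degree(C)=0, level(C)=3, enqueue
  process C: level=3
All levels: A:1, B:1, C:3, D:0, E:0, F:0, G:2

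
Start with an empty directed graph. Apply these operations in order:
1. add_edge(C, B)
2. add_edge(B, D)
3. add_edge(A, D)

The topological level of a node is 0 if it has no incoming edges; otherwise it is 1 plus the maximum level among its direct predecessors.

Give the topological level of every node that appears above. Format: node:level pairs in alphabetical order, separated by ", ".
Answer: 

Op 1: add_edge(C, B). Edges now: 1
Op 2: add_edge(B, D). Edges now: 2
Op 3: add_edge(A, D). Edges now: 3
Compute levels (Kahn BFS):
  sources (in-degree 0): A, C
  process A: level=0
    A->D: in-degree(D)=1, level(D)>=1
  process C: level=0
    C->B: in-degree(B)=0, level(B)=1, enqueue
  process B: level=1
    B->D: in-degree(D)=0, level(D)=2, enqueue
  process D: level=2
All levels: A:0, B:1, C:0, D:2

Answer: A:0, B:1, C:0, D:2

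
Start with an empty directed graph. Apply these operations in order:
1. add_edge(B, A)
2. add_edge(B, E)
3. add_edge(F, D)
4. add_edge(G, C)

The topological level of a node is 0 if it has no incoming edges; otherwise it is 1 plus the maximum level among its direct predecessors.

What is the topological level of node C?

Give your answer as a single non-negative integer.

Answer: 1

Derivation:
Op 1: add_edge(B, A). Edges now: 1
Op 2: add_edge(B, E). Edges now: 2
Op 3: add_edge(F, D). Edges now: 3
Op 4: add_edge(G, C). Edges now: 4
Compute levels (Kahn BFS):
  sources (in-degree 0): B, F, G
  process B: level=0
    B->A: in-degree(A)=0, level(A)=1, enqueue
    B->E: in-degree(E)=0, level(E)=1, enqueue
  process F: level=0
    F->D: in-degree(D)=0, level(D)=1, enqueue
  process G: level=0
    G->C: in-degree(C)=0, level(C)=1, enqueue
  process A: level=1
  process E: level=1
  process D: level=1
  process C: level=1
All levels: A:1, B:0, C:1, D:1, E:1, F:0, G:0
level(C) = 1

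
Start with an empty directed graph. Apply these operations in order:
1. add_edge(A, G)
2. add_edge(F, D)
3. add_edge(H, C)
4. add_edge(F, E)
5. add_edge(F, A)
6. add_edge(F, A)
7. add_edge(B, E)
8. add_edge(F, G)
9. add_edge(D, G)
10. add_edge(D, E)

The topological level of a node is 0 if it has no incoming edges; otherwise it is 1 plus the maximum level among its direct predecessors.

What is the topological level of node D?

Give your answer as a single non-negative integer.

Op 1: add_edge(A, G). Edges now: 1
Op 2: add_edge(F, D). Edges now: 2
Op 3: add_edge(H, C). Edges now: 3
Op 4: add_edge(F, E). Edges now: 4
Op 5: add_edge(F, A). Edges now: 5
Op 6: add_edge(F, A) (duplicate, no change). Edges now: 5
Op 7: add_edge(B, E). Edges now: 6
Op 8: add_edge(F, G). Edges now: 7
Op 9: add_edge(D, G). Edges now: 8
Op 10: add_edge(D, E). Edges now: 9
Compute levels (Kahn BFS):
  sources (in-degree 0): B, F, H
  process B: level=0
    B->E: in-degree(E)=2, level(E)>=1
  process F: level=0
    F->A: in-degree(A)=0, level(A)=1, enqueue
    F->D: in-degree(D)=0, level(D)=1, enqueue
    F->E: in-degree(E)=1, level(E)>=1
    F->G: in-degree(G)=2, level(G)>=1
  process H: level=0
    H->C: in-degree(C)=0, level(C)=1, enqueue
  process A: level=1
    A->G: in-degree(G)=1, level(G)>=2
  process D: level=1
    D->E: in-degree(E)=0, level(E)=2, enqueue
    D->G: in-degree(G)=0, level(G)=2, enqueue
  process C: level=1
  process E: level=2
  process G: level=2
All levels: A:1, B:0, C:1, D:1, E:2, F:0, G:2, H:0
level(D) = 1

Answer: 1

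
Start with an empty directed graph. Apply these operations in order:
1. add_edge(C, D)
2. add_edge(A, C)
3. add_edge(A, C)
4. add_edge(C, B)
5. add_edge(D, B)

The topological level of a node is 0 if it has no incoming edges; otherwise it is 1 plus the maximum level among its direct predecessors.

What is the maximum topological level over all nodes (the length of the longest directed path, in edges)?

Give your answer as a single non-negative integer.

Op 1: add_edge(C, D). Edges now: 1
Op 2: add_edge(A, C). Edges now: 2
Op 3: add_edge(A, C) (duplicate, no change). Edges now: 2
Op 4: add_edge(C, B). Edges now: 3
Op 5: add_edge(D, B). Edges now: 4
Compute levels (Kahn BFS):
  sources (in-degree 0): A
  process A: level=0
    A->C: in-degree(C)=0, level(C)=1, enqueue
  process C: level=1
    C->B: in-degree(B)=1, level(B)>=2
    C->D: in-degree(D)=0, level(D)=2, enqueue
  process D: level=2
    D->B: in-degree(B)=0, level(B)=3, enqueue
  process B: level=3
All levels: A:0, B:3, C:1, D:2
max level = 3

Answer: 3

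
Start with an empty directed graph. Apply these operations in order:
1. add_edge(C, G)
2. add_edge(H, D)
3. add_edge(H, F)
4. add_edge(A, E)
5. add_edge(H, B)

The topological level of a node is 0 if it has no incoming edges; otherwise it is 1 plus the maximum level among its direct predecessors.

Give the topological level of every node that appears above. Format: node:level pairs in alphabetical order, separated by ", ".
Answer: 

Answer: A:0, B:1, C:0, D:1, E:1, F:1, G:1, H:0

Derivation:
Op 1: add_edge(C, G). Edges now: 1
Op 2: add_edge(H, D). Edges now: 2
Op 3: add_edge(H, F). Edges now: 3
Op 4: add_edge(A, E). Edges now: 4
Op 5: add_edge(H, B). Edges now: 5
Compute levels (Kahn BFS):
  sources (in-degree 0): A, C, H
  process A: level=0
    A->E: in-degree(E)=0, level(E)=1, enqueue
  process C: level=0
    C->G: in-degree(G)=0, level(G)=1, enqueue
  process H: level=0
    H->B: in-degree(B)=0, level(B)=1, enqueue
    H->D: in-degree(D)=0, level(D)=1, enqueue
    H->F: in-degree(F)=0, level(F)=1, enqueue
  process E: level=1
  process G: level=1
  process B: level=1
  process D: level=1
  process F: level=1
All levels: A:0, B:1, C:0, D:1, E:1, F:1, G:1, H:0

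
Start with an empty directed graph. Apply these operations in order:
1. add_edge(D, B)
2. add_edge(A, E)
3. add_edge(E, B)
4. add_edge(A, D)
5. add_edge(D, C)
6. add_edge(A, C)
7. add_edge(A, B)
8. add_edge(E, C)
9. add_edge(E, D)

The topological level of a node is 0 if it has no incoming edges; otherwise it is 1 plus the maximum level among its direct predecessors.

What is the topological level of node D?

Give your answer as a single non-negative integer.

Op 1: add_edge(D, B). Edges now: 1
Op 2: add_edge(A, E). Edges now: 2
Op 3: add_edge(E, B). Edges now: 3
Op 4: add_edge(A, D). Edges now: 4
Op 5: add_edge(D, C). Edges now: 5
Op 6: add_edge(A, C). Edges now: 6
Op 7: add_edge(A, B). Edges now: 7
Op 8: add_edge(E, C). Edges now: 8
Op 9: add_edge(E, D). Edges now: 9
Compute levels (Kahn BFS):
  sources (in-degree 0): A
  process A: level=0
    A->B: in-degree(B)=2, level(B)>=1
    A->C: in-degree(C)=2, level(C)>=1
    A->D: in-degree(D)=1, level(D)>=1
    A->E: in-degree(E)=0, level(E)=1, enqueue
  process E: level=1
    E->B: in-degree(B)=1, level(B)>=2
    E->C: in-degree(C)=1, level(C)>=2
    E->D: in-degree(D)=0, level(D)=2, enqueue
  process D: level=2
    D->B: in-degree(B)=0, level(B)=3, enqueue
    D->C: in-degree(C)=0, level(C)=3, enqueue
  process B: level=3
  process C: level=3
All levels: A:0, B:3, C:3, D:2, E:1
level(D) = 2

Answer: 2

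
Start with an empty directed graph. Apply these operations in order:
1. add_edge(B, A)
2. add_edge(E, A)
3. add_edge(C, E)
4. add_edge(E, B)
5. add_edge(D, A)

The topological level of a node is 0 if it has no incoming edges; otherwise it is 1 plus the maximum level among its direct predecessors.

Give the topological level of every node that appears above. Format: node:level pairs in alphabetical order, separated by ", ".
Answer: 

Answer: A:3, B:2, C:0, D:0, E:1

Derivation:
Op 1: add_edge(B, A). Edges now: 1
Op 2: add_edge(E, A). Edges now: 2
Op 3: add_edge(C, E). Edges now: 3
Op 4: add_edge(E, B). Edges now: 4
Op 5: add_edge(D, A). Edges now: 5
Compute levels (Kahn BFS):
  sources (in-degree 0): C, D
  process C: level=0
    C->E: in-degree(E)=0, level(E)=1, enqueue
  process D: level=0
    D->A: in-degree(A)=2, level(A)>=1
  process E: level=1
    E->A: in-degree(A)=1, level(A)>=2
    E->B: in-degree(B)=0, level(B)=2, enqueue
  process B: level=2
    B->A: in-degree(A)=0, level(A)=3, enqueue
  process A: level=3
All levels: A:3, B:2, C:0, D:0, E:1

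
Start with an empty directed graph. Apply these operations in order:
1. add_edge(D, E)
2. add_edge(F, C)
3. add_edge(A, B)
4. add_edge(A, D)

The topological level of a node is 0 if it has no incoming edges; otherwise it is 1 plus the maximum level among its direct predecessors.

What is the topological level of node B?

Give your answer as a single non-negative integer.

Answer: 1

Derivation:
Op 1: add_edge(D, E). Edges now: 1
Op 2: add_edge(F, C). Edges now: 2
Op 3: add_edge(A, B). Edges now: 3
Op 4: add_edge(A, D). Edges now: 4
Compute levels (Kahn BFS):
  sources (in-degree 0): A, F
  process A: level=0
    A->B: in-degree(B)=0, level(B)=1, enqueue
    A->D: in-degree(D)=0, level(D)=1, enqueue
  process F: level=0
    F->C: in-degree(C)=0, level(C)=1, enqueue
  process B: level=1
  process D: level=1
    D->E: in-degree(E)=0, level(E)=2, enqueue
  process C: level=1
  process E: level=2
All levels: A:0, B:1, C:1, D:1, E:2, F:0
level(B) = 1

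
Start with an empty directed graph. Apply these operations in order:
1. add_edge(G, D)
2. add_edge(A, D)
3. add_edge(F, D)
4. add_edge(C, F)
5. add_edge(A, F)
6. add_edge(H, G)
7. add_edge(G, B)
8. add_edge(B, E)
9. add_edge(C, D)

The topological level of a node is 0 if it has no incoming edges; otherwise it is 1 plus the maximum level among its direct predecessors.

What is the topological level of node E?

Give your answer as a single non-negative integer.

Answer: 3

Derivation:
Op 1: add_edge(G, D). Edges now: 1
Op 2: add_edge(A, D). Edges now: 2
Op 3: add_edge(F, D). Edges now: 3
Op 4: add_edge(C, F). Edges now: 4
Op 5: add_edge(A, F). Edges now: 5
Op 6: add_edge(H, G). Edges now: 6
Op 7: add_edge(G, B). Edges now: 7
Op 8: add_edge(B, E). Edges now: 8
Op 9: add_edge(C, D). Edges now: 9
Compute levels (Kahn BFS):
  sources (in-degree 0): A, C, H
  process A: level=0
    A->D: in-degree(D)=3, level(D)>=1
    A->F: in-degree(F)=1, level(F)>=1
  process C: level=0
    C->D: in-degree(D)=2, level(D)>=1
    C->F: in-degree(F)=0, level(F)=1, enqueue
  process H: level=0
    H->G: in-degree(G)=0, level(G)=1, enqueue
  process F: level=1
    F->D: in-degree(D)=1, level(D)>=2
  process G: level=1
    G->B: in-degree(B)=0, level(B)=2, enqueue
    G->D: in-degree(D)=0, level(D)=2, enqueue
  process B: level=2
    B->E: in-degree(E)=0, level(E)=3, enqueue
  process D: level=2
  process E: level=3
All levels: A:0, B:2, C:0, D:2, E:3, F:1, G:1, H:0
level(E) = 3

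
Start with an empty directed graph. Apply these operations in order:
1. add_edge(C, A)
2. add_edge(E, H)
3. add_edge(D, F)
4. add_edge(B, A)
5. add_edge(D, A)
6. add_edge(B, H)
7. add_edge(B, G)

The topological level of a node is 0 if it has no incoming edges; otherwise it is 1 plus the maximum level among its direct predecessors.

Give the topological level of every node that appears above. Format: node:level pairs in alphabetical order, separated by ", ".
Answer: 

Answer: A:1, B:0, C:0, D:0, E:0, F:1, G:1, H:1

Derivation:
Op 1: add_edge(C, A). Edges now: 1
Op 2: add_edge(E, H). Edges now: 2
Op 3: add_edge(D, F). Edges now: 3
Op 4: add_edge(B, A). Edges now: 4
Op 5: add_edge(D, A). Edges now: 5
Op 6: add_edge(B, H). Edges now: 6
Op 7: add_edge(B, G). Edges now: 7
Compute levels (Kahn BFS):
  sources (in-degree 0): B, C, D, E
  process B: level=0
    B->A: in-degree(A)=2, level(A)>=1
    B->G: in-degree(G)=0, level(G)=1, enqueue
    B->H: in-degree(H)=1, level(H)>=1
  process C: level=0
    C->A: in-degree(A)=1, level(A)>=1
  process D: level=0
    D->A: in-degree(A)=0, level(A)=1, enqueue
    D->F: in-degree(F)=0, level(F)=1, enqueue
  process E: level=0
    E->H: in-degree(H)=0, level(H)=1, enqueue
  process G: level=1
  process A: level=1
  process F: level=1
  process H: level=1
All levels: A:1, B:0, C:0, D:0, E:0, F:1, G:1, H:1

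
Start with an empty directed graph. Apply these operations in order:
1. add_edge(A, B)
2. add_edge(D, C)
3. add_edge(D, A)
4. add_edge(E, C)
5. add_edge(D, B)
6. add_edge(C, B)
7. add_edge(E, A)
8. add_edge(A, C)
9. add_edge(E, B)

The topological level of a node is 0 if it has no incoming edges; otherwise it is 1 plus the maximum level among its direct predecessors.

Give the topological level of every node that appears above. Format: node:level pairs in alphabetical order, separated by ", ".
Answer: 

Answer: A:1, B:3, C:2, D:0, E:0

Derivation:
Op 1: add_edge(A, B). Edges now: 1
Op 2: add_edge(D, C). Edges now: 2
Op 3: add_edge(D, A). Edges now: 3
Op 4: add_edge(E, C). Edges now: 4
Op 5: add_edge(D, B). Edges now: 5
Op 6: add_edge(C, B). Edges now: 6
Op 7: add_edge(E, A). Edges now: 7
Op 8: add_edge(A, C). Edges now: 8
Op 9: add_edge(E, B). Edges now: 9
Compute levels (Kahn BFS):
  sources (in-degree 0): D, E
  process D: level=0
    D->A: in-degree(A)=1, level(A)>=1
    D->B: in-degree(B)=3, level(B)>=1
    D->C: in-degree(C)=2, level(C)>=1
  process E: level=0
    E->A: in-degree(A)=0, level(A)=1, enqueue
    E->B: in-degree(B)=2, level(B)>=1
    E->C: in-degree(C)=1, level(C)>=1
  process A: level=1
    A->B: in-degree(B)=1, level(B)>=2
    A->C: in-degree(C)=0, level(C)=2, enqueue
  process C: level=2
    C->B: in-degree(B)=0, level(B)=3, enqueue
  process B: level=3
All levels: A:1, B:3, C:2, D:0, E:0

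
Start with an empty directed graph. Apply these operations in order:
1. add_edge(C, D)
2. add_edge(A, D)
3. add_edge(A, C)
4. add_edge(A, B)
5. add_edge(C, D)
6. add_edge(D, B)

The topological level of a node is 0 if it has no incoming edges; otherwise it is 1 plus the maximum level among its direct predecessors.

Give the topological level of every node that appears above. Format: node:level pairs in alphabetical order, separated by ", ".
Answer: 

Answer: A:0, B:3, C:1, D:2

Derivation:
Op 1: add_edge(C, D). Edges now: 1
Op 2: add_edge(A, D). Edges now: 2
Op 3: add_edge(A, C). Edges now: 3
Op 4: add_edge(A, B). Edges now: 4
Op 5: add_edge(C, D) (duplicate, no change). Edges now: 4
Op 6: add_edge(D, B). Edges now: 5
Compute levels (Kahn BFS):
  sources (in-degree 0): A
  process A: level=0
    A->B: in-degree(B)=1, level(B)>=1
    A->C: in-degree(C)=0, level(C)=1, enqueue
    A->D: in-degree(D)=1, level(D)>=1
  process C: level=1
    C->D: in-degree(D)=0, level(D)=2, enqueue
  process D: level=2
    D->B: in-degree(B)=0, level(B)=3, enqueue
  process B: level=3
All levels: A:0, B:3, C:1, D:2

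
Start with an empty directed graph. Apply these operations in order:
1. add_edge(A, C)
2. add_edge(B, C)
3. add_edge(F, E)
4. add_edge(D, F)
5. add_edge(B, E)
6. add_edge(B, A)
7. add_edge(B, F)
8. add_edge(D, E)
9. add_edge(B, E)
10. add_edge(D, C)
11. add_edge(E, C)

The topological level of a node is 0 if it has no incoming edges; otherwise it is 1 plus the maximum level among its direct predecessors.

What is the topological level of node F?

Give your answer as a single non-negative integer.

Answer: 1

Derivation:
Op 1: add_edge(A, C). Edges now: 1
Op 2: add_edge(B, C). Edges now: 2
Op 3: add_edge(F, E). Edges now: 3
Op 4: add_edge(D, F). Edges now: 4
Op 5: add_edge(B, E). Edges now: 5
Op 6: add_edge(B, A). Edges now: 6
Op 7: add_edge(B, F). Edges now: 7
Op 8: add_edge(D, E). Edges now: 8
Op 9: add_edge(B, E) (duplicate, no change). Edges now: 8
Op 10: add_edge(D, C). Edges now: 9
Op 11: add_edge(E, C). Edges now: 10
Compute levels (Kahn BFS):
  sources (in-degree 0): B, D
  process B: level=0
    B->A: in-degree(A)=0, level(A)=1, enqueue
    B->C: in-degree(C)=3, level(C)>=1
    B->E: in-degree(E)=2, level(E)>=1
    B->F: in-degree(F)=1, level(F)>=1
  process D: level=0
    D->C: in-degree(C)=2, level(C)>=1
    D->E: in-degree(E)=1, level(E)>=1
    D->F: in-degree(F)=0, level(F)=1, enqueue
  process A: level=1
    A->C: in-degree(C)=1, level(C)>=2
  process F: level=1
    F->E: in-degree(E)=0, level(E)=2, enqueue
  process E: level=2
    E->C: in-degree(C)=0, level(C)=3, enqueue
  process C: level=3
All levels: A:1, B:0, C:3, D:0, E:2, F:1
level(F) = 1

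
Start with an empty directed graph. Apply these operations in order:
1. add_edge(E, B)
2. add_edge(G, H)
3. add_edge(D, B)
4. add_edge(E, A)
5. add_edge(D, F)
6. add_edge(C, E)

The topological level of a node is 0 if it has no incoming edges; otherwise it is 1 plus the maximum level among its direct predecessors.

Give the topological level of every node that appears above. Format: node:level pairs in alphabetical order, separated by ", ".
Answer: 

Op 1: add_edge(E, B). Edges now: 1
Op 2: add_edge(G, H). Edges now: 2
Op 3: add_edge(D, B). Edges now: 3
Op 4: add_edge(E, A). Edges now: 4
Op 5: add_edge(D, F). Edges now: 5
Op 6: add_edge(C, E). Edges now: 6
Compute levels (Kahn BFS):
  sources (in-degree 0): C, D, G
  process C: level=0
    C->E: in-degree(E)=0, level(E)=1, enqueue
  process D: level=0
    D->B: in-degree(B)=1, level(B)>=1
    D->F: in-degree(F)=0, level(F)=1, enqueue
  process G: level=0
    G->H: in-degree(H)=0, level(H)=1, enqueue
  process E: level=1
    E->A: in-degree(A)=0, level(A)=2, enqueue
    E->B: in-degree(B)=0, level(B)=2, enqueue
  process F: level=1
  process H: level=1
  process A: level=2
  process B: level=2
All levels: A:2, B:2, C:0, D:0, E:1, F:1, G:0, H:1

Answer: A:2, B:2, C:0, D:0, E:1, F:1, G:0, H:1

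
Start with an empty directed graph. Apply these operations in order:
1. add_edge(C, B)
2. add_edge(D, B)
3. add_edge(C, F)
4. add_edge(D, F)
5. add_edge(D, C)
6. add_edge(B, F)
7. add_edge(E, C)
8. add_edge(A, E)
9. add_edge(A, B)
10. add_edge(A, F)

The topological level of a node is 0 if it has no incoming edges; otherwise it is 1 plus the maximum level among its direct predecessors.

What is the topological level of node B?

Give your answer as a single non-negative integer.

Op 1: add_edge(C, B). Edges now: 1
Op 2: add_edge(D, B). Edges now: 2
Op 3: add_edge(C, F). Edges now: 3
Op 4: add_edge(D, F). Edges now: 4
Op 5: add_edge(D, C). Edges now: 5
Op 6: add_edge(B, F). Edges now: 6
Op 7: add_edge(E, C). Edges now: 7
Op 8: add_edge(A, E). Edges now: 8
Op 9: add_edge(A, B). Edges now: 9
Op 10: add_edge(A, F). Edges now: 10
Compute levels (Kahn BFS):
  sources (in-degree 0): A, D
  process A: level=0
    A->B: in-degree(B)=2, level(B)>=1
    A->E: in-degree(E)=0, level(E)=1, enqueue
    A->F: in-degree(F)=3, level(F)>=1
  process D: level=0
    D->B: in-degree(B)=1, level(B)>=1
    D->C: in-degree(C)=1, level(C)>=1
    D->F: in-degree(F)=2, level(F)>=1
  process E: level=1
    E->C: in-degree(C)=0, level(C)=2, enqueue
  process C: level=2
    C->B: in-degree(B)=0, level(B)=3, enqueue
    C->F: in-degree(F)=1, level(F)>=3
  process B: level=3
    B->F: in-degree(F)=0, level(F)=4, enqueue
  process F: level=4
All levels: A:0, B:3, C:2, D:0, E:1, F:4
level(B) = 3

Answer: 3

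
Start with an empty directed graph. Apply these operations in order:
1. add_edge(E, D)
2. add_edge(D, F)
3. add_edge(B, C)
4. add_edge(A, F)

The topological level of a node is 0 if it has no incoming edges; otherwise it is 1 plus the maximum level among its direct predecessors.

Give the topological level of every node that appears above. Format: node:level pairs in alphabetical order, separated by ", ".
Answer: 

Op 1: add_edge(E, D). Edges now: 1
Op 2: add_edge(D, F). Edges now: 2
Op 3: add_edge(B, C). Edges now: 3
Op 4: add_edge(A, F). Edges now: 4
Compute levels (Kahn BFS):
  sources (in-degree 0): A, B, E
  process A: level=0
    A->F: in-degree(F)=1, level(F)>=1
  process B: level=0
    B->C: in-degree(C)=0, level(C)=1, enqueue
  process E: level=0
    E->D: in-degree(D)=0, level(D)=1, enqueue
  process C: level=1
  process D: level=1
    D->F: in-degree(F)=0, level(F)=2, enqueue
  process F: level=2
All levels: A:0, B:0, C:1, D:1, E:0, F:2

Answer: A:0, B:0, C:1, D:1, E:0, F:2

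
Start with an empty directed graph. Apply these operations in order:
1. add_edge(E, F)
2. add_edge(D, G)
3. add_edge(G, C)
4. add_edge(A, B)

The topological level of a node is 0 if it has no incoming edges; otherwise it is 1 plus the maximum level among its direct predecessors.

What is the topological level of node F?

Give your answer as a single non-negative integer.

Answer: 1

Derivation:
Op 1: add_edge(E, F). Edges now: 1
Op 2: add_edge(D, G). Edges now: 2
Op 3: add_edge(G, C). Edges now: 3
Op 4: add_edge(A, B). Edges now: 4
Compute levels (Kahn BFS):
  sources (in-degree 0): A, D, E
  process A: level=0
    A->B: in-degree(B)=0, level(B)=1, enqueue
  process D: level=0
    D->G: in-degree(G)=0, level(G)=1, enqueue
  process E: level=0
    E->F: in-degree(F)=0, level(F)=1, enqueue
  process B: level=1
  process G: level=1
    G->C: in-degree(C)=0, level(C)=2, enqueue
  process F: level=1
  process C: level=2
All levels: A:0, B:1, C:2, D:0, E:0, F:1, G:1
level(F) = 1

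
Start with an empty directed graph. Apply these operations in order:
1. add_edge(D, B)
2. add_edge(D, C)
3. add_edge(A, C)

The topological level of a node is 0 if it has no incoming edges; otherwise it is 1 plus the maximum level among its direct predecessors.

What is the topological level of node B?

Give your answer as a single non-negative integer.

Op 1: add_edge(D, B). Edges now: 1
Op 2: add_edge(D, C). Edges now: 2
Op 3: add_edge(A, C). Edges now: 3
Compute levels (Kahn BFS):
  sources (in-degree 0): A, D
  process A: level=0
    A->C: in-degree(C)=1, level(C)>=1
  process D: level=0
    D->B: in-degree(B)=0, level(B)=1, enqueue
    D->C: in-degree(C)=0, level(C)=1, enqueue
  process B: level=1
  process C: level=1
All levels: A:0, B:1, C:1, D:0
level(B) = 1

Answer: 1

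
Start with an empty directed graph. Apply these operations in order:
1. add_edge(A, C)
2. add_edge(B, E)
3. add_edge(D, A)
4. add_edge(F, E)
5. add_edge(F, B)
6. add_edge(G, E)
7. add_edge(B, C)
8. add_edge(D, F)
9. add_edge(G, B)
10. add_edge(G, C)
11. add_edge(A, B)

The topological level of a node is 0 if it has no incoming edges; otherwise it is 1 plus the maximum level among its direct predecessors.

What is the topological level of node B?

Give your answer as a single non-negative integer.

Answer: 2

Derivation:
Op 1: add_edge(A, C). Edges now: 1
Op 2: add_edge(B, E). Edges now: 2
Op 3: add_edge(D, A). Edges now: 3
Op 4: add_edge(F, E). Edges now: 4
Op 5: add_edge(F, B). Edges now: 5
Op 6: add_edge(G, E). Edges now: 6
Op 7: add_edge(B, C). Edges now: 7
Op 8: add_edge(D, F). Edges now: 8
Op 9: add_edge(G, B). Edges now: 9
Op 10: add_edge(G, C). Edges now: 10
Op 11: add_edge(A, B). Edges now: 11
Compute levels (Kahn BFS):
  sources (in-degree 0): D, G
  process D: level=0
    D->A: in-degree(A)=0, level(A)=1, enqueue
    D->F: in-degree(F)=0, level(F)=1, enqueue
  process G: level=0
    G->B: in-degree(B)=2, level(B)>=1
    G->C: in-degree(C)=2, level(C)>=1
    G->E: in-degree(E)=2, level(E)>=1
  process A: level=1
    A->B: in-degree(B)=1, level(B)>=2
    A->C: in-degree(C)=1, level(C)>=2
  process F: level=1
    F->B: in-degree(B)=0, level(B)=2, enqueue
    F->E: in-degree(E)=1, level(E)>=2
  process B: level=2
    B->C: in-degree(C)=0, level(C)=3, enqueue
    B->E: in-degree(E)=0, level(E)=3, enqueue
  process C: level=3
  process E: level=3
All levels: A:1, B:2, C:3, D:0, E:3, F:1, G:0
level(B) = 2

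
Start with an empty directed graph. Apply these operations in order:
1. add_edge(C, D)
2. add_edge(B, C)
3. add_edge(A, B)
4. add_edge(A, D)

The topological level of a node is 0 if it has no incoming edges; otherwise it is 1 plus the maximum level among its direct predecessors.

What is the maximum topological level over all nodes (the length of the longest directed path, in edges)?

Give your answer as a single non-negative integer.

Answer: 3

Derivation:
Op 1: add_edge(C, D). Edges now: 1
Op 2: add_edge(B, C). Edges now: 2
Op 3: add_edge(A, B). Edges now: 3
Op 4: add_edge(A, D). Edges now: 4
Compute levels (Kahn BFS):
  sources (in-degree 0): A
  process A: level=0
    A->B: in-degree(B)=0, level(B)=1, enqueue
    A->D: in-degree(D)=1, level(D)>=1
  process B: level=1
    B->C: in-degree(C)=0, level(C)=2, enqueue
  process C: level=2
    C->D: in-degree(D)=0, level(D)=3, enqueue
  process D: level=3
All levels: A:0, B:1, C:2, D:3
max level = 3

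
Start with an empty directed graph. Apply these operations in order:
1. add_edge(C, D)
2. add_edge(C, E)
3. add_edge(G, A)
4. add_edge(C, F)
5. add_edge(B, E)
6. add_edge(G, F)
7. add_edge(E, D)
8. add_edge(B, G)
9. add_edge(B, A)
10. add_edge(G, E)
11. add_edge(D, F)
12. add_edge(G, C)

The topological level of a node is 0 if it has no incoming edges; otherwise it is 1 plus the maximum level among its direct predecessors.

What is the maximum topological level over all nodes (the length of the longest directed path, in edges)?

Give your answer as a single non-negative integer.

Answer: 5

Derivation:
Op 1: add_edge(C, D). Edges now: 1
Op 2: add_edge(C, E). Edges now: 2
Op 3: add_edge(G, A). Edges now: 3
Op 4: add_edge(C, F). Edges now: 4
Op 5: add_edge(B, E). Edges now: 5
Op 6: add_edge(G, F). Edges now: 6
Op 7: add_edge(E, D). Edges now: 7
Op 8: add_edge(B, G). Edges now: 8
Op 9: add_edge(B, A). Edges now: 9
Op 10: add_edge(G, E). Edges now: 10
Op 11: add_edge(D, F). Edges now: 11
Op 12: add_edge(G, C). Edges now: 12
Compute levels (Kahn BFS):
  sources (in-degree 0): B
  process B: level=0
    B->A: in-degree(A)=1, level(A)>=1
    B->E: in-degree(E)=2, level(E)>=1
    B->G: in-degree(G)=0, level(G)=1, enqueue
  process G: level=1
    G->A: in-degree(A)=0, level(A)=2, enqueue
    G->C: in-degree(C)=0, level(C)=2, enqueue
    G->E: in-degree(E)=1, level(E)>=2
    G->F: in-degree(F)=2, level(F)>=2
  process A: level=2
  process C: level=2
    C->D: in-degree(D)=1, level(D)>=3
    C->E: in-degree(E)=0, level(E)=3, enqueue
    C->F: in-degree(F)=1, level(F)>=3
  process E: level=3
    E->D: in-degree(D)=0, level(D)=4, enqueue
  process D: level=4
    D->F: in-degree(F)=0, level(F)=5, enqueue
  process F: level=5
All levels: A:2, B:0, C:2, D:4, E:3, F:5, G:1
max level = 5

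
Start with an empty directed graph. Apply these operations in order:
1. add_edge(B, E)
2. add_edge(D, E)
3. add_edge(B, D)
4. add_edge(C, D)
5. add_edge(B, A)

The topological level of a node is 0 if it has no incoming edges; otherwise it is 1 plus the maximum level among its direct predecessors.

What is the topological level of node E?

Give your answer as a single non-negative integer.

Op 1: add_edge(B, E). Edges now: 1
Op 2: add_edge(D, E). Edges now: 2
Op 3: add_edge(B, D). Edges now: 3
Op 4: add_edge(C, D). Edges now: 4
Op 5: add_edge(B, A). Edges now: 5
Compute levels (Kahn BFS):
  sources (in-degree 0): B, C
  process B: level=0
    B->A: in-degree(A)=0, level(A)=1, enqueue
    B->D: in-degree(D)=1, level(D)>=1
    B->E: in-degree(E)=1, level(E)>=1
  process C: level=0
    C->D: in-degree(D)=0, level(D)=1, enqueue
  process A: level=1
  process D: level=1
    D->E: in-degree(E)=0, level(E)=2, enqueue
  process E: level=2
All levels: A:1, B:0, C:0, D:1, E:2
level(E) = 2

Answer: 2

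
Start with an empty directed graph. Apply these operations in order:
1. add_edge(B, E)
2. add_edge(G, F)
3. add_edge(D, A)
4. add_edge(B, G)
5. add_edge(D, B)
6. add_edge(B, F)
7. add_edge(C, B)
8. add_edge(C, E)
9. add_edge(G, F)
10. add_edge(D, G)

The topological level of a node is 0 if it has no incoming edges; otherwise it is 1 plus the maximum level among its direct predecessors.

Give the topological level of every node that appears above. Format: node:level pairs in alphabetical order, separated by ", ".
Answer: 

Answer: A:1, B:1, C:0, D:0, E:2, F:3, G:2

Derivation:
Op 1: add_edge(B, E). Edges now: 1
Op 2: add_edge(G, F). Edges now: 2
Op 3: add_edge(D, A). Edges now: 3
Op 4: add_edge(B, G). Edges now: 4
Op 5: add_edge(D, B). Edges now: 5
Op 6: add_edge(B, F). Edges now: 6
Op 7: add_edge(C, B). Edges now: 7
Op 8: add_edge(C, E). Edges now: 8
Op 9: add_edge(G, F) (duplicate, no change). Edges now: 8
Op 10: add_edge(D, G). Edges now: 9
Compute levels (Kahn BFS):
  sources (in-degree 0): C, D
  process C: level=0
    C->B: in-degree(B)=1, level(B)>=1
    C->E: in-degree(E)=1, level(E)>=1
  process D: level=0
    D->A: in-degree(A)=0, level(A)=1, enqueue
    D->B: in-degree(B)=0, level(B)=1, enqueue
    D->G: in-degree(G)=1, level(G)>=1
  process A: level=1
  process B: level=1
    B->E: in-degree(E)=0, level(E)=2, enqueue
    B->F: in-degree(F)=1, level(F)>=2
    B->G: in-degree(G)=0, level(G)=2, enqueue
  process E: level=2
  process G: level=2
    G->F: in-degree(F)=0, level(F)=3, enqueue
  process F: level=3
All levels: A:1, B:1, C:0, D:0, E:2, F:3, G:2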